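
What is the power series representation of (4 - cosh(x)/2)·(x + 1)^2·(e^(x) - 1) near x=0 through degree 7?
-17·x^7/240 - 89·x^6/1440 + 41·x^5/120 + 39·x^4/16 + 22·x^3/3 + 35·x^2/4 + 7·x/2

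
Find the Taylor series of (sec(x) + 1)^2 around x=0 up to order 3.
2·x^2 + 4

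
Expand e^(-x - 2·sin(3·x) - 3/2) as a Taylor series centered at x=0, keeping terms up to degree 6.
-203219·x^6·e^(-3/2)/720 + 9167·x^5·e^(-3/2)/120 + 889·x^4·e^(-3/2)/24 - 289·x^3·e^(-3/2)/6 + 49·x^2·e^(-3/2)/2 - 7·x·e^(-3/2) + e^(-3/2)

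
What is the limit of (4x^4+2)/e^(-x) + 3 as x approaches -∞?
The quotient is an ∞/∞ indeterminate form as x → -∞.
Compare growth rates of the dominant terms (exponentials ≫ polynomials ≫ logarithms), or apply L'Hôpital's rule; the quotient → 0.
Adding the constant: 0 + 3 = 3. Limit = 3.

Final answer: 3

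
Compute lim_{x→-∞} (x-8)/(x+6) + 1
Evaluate the dominant behaviour as x → -∞; each term tends to a finite value or vanishes.
Limit = 2.

Final answer: 2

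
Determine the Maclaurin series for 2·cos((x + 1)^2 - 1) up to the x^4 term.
x^4/3 - 4·x^3 - 4·x^2 + 2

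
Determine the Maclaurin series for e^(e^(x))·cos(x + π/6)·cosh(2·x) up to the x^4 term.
x^4·(-4·e/3 + 11·√(3)·e/12) + x^3·(-17·e/12 + 7·√(3)·e/6) + x^2·(-e/2 + 5·√(3)·e/4) + x·(-e/2 + √(3)·e/2) + √(3)·e/2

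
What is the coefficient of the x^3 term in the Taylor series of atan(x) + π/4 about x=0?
Expand to order 3: atan(x) + π/4 = -x^3/3 + x + π/4 + O(x^4).
The coefficient of x^3 is -1/3.

Final answer: -1/3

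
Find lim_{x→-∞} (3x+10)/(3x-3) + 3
Evaluate the dominant behaviour as x → -∞; each term tends to a finite value or vanishes.
Limit = 4.

Final answer: 4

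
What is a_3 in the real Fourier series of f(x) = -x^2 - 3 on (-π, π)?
a_3 = (1/π) ∫_{-π}^{π} f(x)·cos(3x) dx.
Evaluate the integral (use parity and integration by parts as needed): a_3 = 4/9.

Final answer: 4/9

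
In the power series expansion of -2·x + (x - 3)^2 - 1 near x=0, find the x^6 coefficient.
Expand to order 6: -2·x + (x - 3)^2 - 1 = x^2 - 8·x + 8 + O(x^7).
The coefficient of x^6 is 0.

Final answer: 0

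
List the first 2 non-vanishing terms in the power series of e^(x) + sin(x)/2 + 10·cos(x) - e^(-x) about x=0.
5·x/2 + 10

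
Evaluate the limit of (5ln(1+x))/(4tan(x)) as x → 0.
Both numerator and denominator → 0 as x → 0; this is a 0/0 indeterminate form.
Expand each to leading order near x = 0: numerator ~ 5·x, denominator ~ 4·x.
The limit of the ratio is 5/4.

Final answer: 5/4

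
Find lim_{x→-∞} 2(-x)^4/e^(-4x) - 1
The quotient is an ∞/∞ indeterminate form as x → -∞.
Compare growth rates of the dominant terms (exponentials ≫ polynomials ≫ logarithms), or apply L'Hôpital's rule; the quotient → 0.
Adding the constant: 0 - 1 = -1. Limit = -1.

Final answer: -1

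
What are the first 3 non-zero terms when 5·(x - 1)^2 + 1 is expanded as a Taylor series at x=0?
5·x^2 - 10·x + 6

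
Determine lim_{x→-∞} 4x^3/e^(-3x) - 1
The quotient is an ∞/∞ indeterminate form as x → -∞.
Compare growth rates of the dominant terms (exponentials ≫ polynomials ≫ logarithms), or apply L'Hôpital's rule; the quotient → 0.
Adding the constant: 0 - 1 = -1. Limit = -1.

Final answer: -1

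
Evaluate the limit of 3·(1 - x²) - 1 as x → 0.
Direct substitution at x = 0 gives 2.

Final answer: 2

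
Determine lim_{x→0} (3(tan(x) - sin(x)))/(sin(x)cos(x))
Both numerator and denominator → 0 as x → 0; this is a 0/0 indeterminate form.
Expand each to leading order near x = 0: numerator ~ 3·x^3/2, denominator ~ x.
The limit of the ratio is 0.

Final answer: 0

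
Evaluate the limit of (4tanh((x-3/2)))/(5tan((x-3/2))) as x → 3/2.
Both numerator and denominator → 0 as x → 3/2; this is a 0/0 indeterminate form.
Expand each to leading order near x = 3/2: numerator ~ 4·(x - 3/2), denominator ~ 5·(x - 3/2).
The limit of the ratio is 4/5.

Final answer: 4/5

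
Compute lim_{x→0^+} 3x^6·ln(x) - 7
The product is a 0·∞ indeterminate form at x → 0⁺.
Rewrite the product as 3·ln(x) / x^(-6) and apply L'Hôpital, or use the standard hierarchy x^(-6) ≫ |ln x| as x → 0⁺.
The indeterminate product → 0, so the limit = -7.

Final answer: -7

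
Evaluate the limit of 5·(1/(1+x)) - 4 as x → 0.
Direct substitution at x = 0 gives 1.

Final answer: 1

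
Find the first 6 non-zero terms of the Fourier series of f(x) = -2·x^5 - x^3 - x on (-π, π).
(-470 - 4·π^4 + 78·π^2)·sin(x) + (-9·π^2 + 29/2 + 2·π^4)·sin(2·x) + (-4·π^4/3 - 178/81 + 62·π^2/27)·sin(3·x) + (-3·π^2/4 + 25/32 + π^4)·sin(4·x) + (-4·π^4/5 - 286/625 + 6·π^2/25)·sin(5·x) + (-π^2/27 + 55/162 + 2·π^4/3)·sin(6·x)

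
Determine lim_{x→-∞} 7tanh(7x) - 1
Evaluate the dominant behaviour as x → -∞; each term tends to a finite value or vanishes.
Limit = -8.

Final answer: -8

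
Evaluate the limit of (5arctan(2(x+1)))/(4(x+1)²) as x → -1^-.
Both numerator and denominator → 0 as x → -1^-; this is a 0/0 indeterminate form.
Expand each to leading order near x = -1: numerator ~ 10·(x + 1), denominator ~ 4·(x + 1)^2.
The limit of the ratio is -∞.

Final answer: -∞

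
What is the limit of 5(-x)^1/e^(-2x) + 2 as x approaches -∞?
The quotient is an ∞/∞ indeterminate form as x → -∞.
Compare growth rates of the dominant terms (exponentials ≫ polynomials ≫ logarithms), or apply L'Hôpital's rule; the quotient → 0.
Adding the constant: 0 + 2 = 2. Limit = 2.

Final answer: 2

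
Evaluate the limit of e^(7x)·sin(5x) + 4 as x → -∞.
Evaluate the dominant behaviour as x → -∞; each term tends to a finite value or vanishes.
Limit = 4.

Final answer: 4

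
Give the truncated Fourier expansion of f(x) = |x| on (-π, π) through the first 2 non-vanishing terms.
-4·cos(x)/π + π/2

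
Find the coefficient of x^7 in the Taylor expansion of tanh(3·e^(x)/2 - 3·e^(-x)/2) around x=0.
-30913/336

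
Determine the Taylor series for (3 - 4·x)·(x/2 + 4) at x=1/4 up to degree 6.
33/4 - 31·(x - 1/4)/2 - 2·(x - 1/4)^2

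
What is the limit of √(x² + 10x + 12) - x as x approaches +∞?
This is an ∞ − ∞ indeterminate form.
Multiply and divide by the conjugate √(x²+10x + 12) + x; the x² terms cancel, leaving (10x + 12)/(√(x²+10x + 12)+x) → 10/2 = 5.
Limit = 5.

Final answer: 5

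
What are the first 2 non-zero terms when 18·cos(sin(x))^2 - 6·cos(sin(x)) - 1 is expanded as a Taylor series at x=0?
11 - 15·x^2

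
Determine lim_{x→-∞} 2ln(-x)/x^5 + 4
The quotient is an ∞/∞ indeterminate form as x → -∞.
Compare growth rates of the dominant terms (exponentials ≫ polynomials ≫ logarithms), or apply L'Hôpital's rule; the quotient → 0.
Adding the constant: 0 + 4 = 4. Limit = 4.

Final answer: 4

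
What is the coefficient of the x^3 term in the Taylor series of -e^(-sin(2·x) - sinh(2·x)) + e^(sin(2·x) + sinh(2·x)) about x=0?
Expand to order 3: -e^(-sin(2·x) - sinh(2·x)) + e^(sin(2·x) + sinh(2·x)) = 64·x^3/3 + 8·x + O(x^4).
The coefficient of x^3 is 64/3.

Final answer: 64/3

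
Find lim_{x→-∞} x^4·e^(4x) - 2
The product is a 0·∞ indeterminate form at x → -∞.
Rewrite the product as x^4 / e^(-4x) (an ∞/∞ form) and apply L'Hôpital, or use the standard hierarchy e^(4|x|) ≫ |x^4| as x → -∞.
The indeterminate product → 0, so the limit = -2.

Final answer: -2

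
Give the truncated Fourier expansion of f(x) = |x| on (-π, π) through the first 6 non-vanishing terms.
-4·cos(x)/π - 4·cos(3·x)/(9·π) - 4·cos(5·x)/(25·π) - 4·cos(7·x)/(49·π) - 4·cos(9·x)/(81·π) + π/2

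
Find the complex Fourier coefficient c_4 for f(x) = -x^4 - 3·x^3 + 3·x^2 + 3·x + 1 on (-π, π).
Compute the real Fourier coefficients first: a_4 = 15/16 - π^2/2, b_4 = -33/16 + 3·π^2/2.
Then c_4 = (a_4 − i·b_4)/2 = -π^2/4 + 15/32 - 3·i·π^2/4 + 33·i/32.

Final answer: -π^2/4 + 15/32 - 3·i·π^2/4 + 33·i/32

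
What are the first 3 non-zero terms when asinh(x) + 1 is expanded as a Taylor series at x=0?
-x^3/6 + x + 1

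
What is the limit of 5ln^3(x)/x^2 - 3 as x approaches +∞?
The quotient is an ∞/∞ indeterminate form as x → +∞.
The polynomial denominator x^2 dominates the logarithmic numerator (any positive power of x ≫ ln^3(x) as x → ∞), so the quotient → 0.
Adding the constant: 0 - 3 = -3. Limit = -3.

Final answer: -3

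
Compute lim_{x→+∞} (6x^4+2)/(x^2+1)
This is an ∞/∞ indeterminate form as x → +∞.
Divide numerator and denominator by x^4 and let the lower-order terms vanish; the numerator's degree 4 exceeds the denominator's degree 2, so the quotient diverges.
Limit = ∞.

Final answer: ∞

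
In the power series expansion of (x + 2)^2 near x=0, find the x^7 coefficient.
Expand to order 7: (x + 2)^2 = x^2 + 4·x + 4 + O(x^8).
The coefficient of x^7 is 0.

Final answer: 0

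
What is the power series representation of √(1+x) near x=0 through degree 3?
x^3/16 - x^2/8 + x/2 + 1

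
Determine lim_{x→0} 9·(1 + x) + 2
Direct substitution at x = 0 gives 11.

Final answer: 11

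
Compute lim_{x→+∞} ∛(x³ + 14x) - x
This is an ∞ − ∞ indeterminate form.
Multiply by (A² + AB + B²)/(A² + AB + B²) where A = ∛(x³+14x), B = x to use A³ − B³ = (A−B)(A²+AB+B²); the x³ terms cancel, leaving (14x)/(A²+AB+B²) with denominator ~ 3x², so the limit is 0.
Limit = 0.

Final answer: 0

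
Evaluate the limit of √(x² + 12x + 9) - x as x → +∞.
This is an ∞ − ∞ indeterminate form.
Multiply and divide by the conjugate √(x²+12x + 9) + x; the x² terms cancel, leaving (12x + 9)/(√(x²+12x + 9)+x) → 12/2 = 6.
Limit = 6.

Final answer: 6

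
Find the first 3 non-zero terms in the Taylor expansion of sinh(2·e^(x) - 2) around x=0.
5·x^3/3 + x^2 + 2·x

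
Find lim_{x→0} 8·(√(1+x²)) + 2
Direct substitution at x = 0 gives 10.

Final answer: 10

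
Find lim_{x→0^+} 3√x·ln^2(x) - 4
The product is a 0·∞ indeterminate form at x → 0⁺.
Rewrite the product as 3·ln^2(x) / x^(-1/2) and apply L'Hôpital, or use the standard hierarchy x^(-1/2) ≫ |ln x|^2 as x → 0⁺.
The indeterminate product → 0, so the limit = -4.

Final answer: -4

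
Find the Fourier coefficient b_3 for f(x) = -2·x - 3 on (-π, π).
b_3 = (1/π) ∫_{-π}^{π} f(x)·sin(3x) dx.
Evaluate the integral (use parity and integration by parts as needed): b_3 = -4/3.

Final answer: -4/3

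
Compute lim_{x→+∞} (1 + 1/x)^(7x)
As x → +∞: write (1 + 1/x)^(7x) = ((1 + 1/x)^x)^7 → (e^1)^7 = e^7.
Limit = e^(7).

Final answer: e^(7)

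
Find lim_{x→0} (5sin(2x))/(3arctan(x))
Both numerator and denominator → 0 as x → 0; this is a 0/0 indeterminate form.
Expand each to leading order near x = 0: numerator ~ 10·x, denominator ~ 3·x.
The limit of the ratio is 10/3.

Final answer: 10/3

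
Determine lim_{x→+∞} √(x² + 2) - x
This is an ∞ − ∞ indeterminate form.
Multiply and divide by the conjugate √(x²+2) + x; the x² terms cancel, leaving 2/(√(x²+2)+x) → 0.
Limit = 0.

Final answer: 0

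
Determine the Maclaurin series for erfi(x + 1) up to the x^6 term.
13·e·x^6/(15·√(π)) + 19·e·x^5/(15·√(π)) + 5·e·x^4/(3·√(π)) + 2·e·x^3/√(π) + 2·e·x^2/√(π) + 2·e·x/√(π) + erfi(1)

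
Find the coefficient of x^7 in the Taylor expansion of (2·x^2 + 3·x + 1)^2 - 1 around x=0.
Expand to order 7: (2·x^2 + 3·x + 1)^2 - 1 = 4·x^4 + 12·x^3 + 13·x^2 + 6·x + O(x^8).
The coefficient of x^7 is 0.

Final answer: 0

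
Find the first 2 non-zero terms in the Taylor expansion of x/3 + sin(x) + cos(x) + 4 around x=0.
4·x/3 + 5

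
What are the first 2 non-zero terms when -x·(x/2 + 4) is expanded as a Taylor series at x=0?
-x^2/2 - 4·x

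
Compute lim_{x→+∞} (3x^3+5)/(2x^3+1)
This is an ∞/∞ indeterminate form as x → +∞.
Divide numerator and denominator by x^3 and let the lower-order terms vanish; the leading terms give 3/2.
Limit = 3/2.

Final answer: 3/2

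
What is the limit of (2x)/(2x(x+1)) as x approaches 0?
Both numerator and denominator → 0 as x → 0; this is a 0/0 indeterminate form.
Expand each to leading order near x = 0: numerator ~ 2·x, denominator ~ 2·x.
The limit of the ratio is 1.

Final answer: 1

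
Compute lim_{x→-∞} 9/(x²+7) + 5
Evaluate the dominant behaviour as x → -∞; each term tends to a finite value or vanishes.
Limit = 5.

Final answer: 5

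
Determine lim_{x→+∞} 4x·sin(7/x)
As x → +∞: let u = 7/x → 0⁺; then 4·x·sin(7/x) = 4·7·sin(u)/u → 4·7·1 = 28.
Limit = 28.

Final answer: 28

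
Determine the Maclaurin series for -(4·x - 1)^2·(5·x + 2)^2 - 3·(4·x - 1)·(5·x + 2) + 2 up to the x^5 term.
-400·x^4 - 120·x^3 + 11·x^2 + 3·x + 4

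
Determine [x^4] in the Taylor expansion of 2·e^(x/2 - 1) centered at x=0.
Expand to order 4: 2·e^(x/2 - 1) = x^4·e^(-1)/192 + x^3·e^(-1)/24 + x^2·e^(-1)/4 + x·e^(-1) + 2·e^(-1) + O(x^5).
The coefficient of x^4 is e^(-1)/192.

Final answer: e^(-1)/192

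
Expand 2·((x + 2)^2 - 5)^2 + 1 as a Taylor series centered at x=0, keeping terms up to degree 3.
16·x^3 + 28·x^2 - 16·x + 3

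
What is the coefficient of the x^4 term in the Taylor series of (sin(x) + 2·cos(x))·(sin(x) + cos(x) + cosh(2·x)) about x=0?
Expand to order 4: (sin(x) + 2·cos(x))·(sin(x) + cos(x) + cosh(2·x)) = -x^4/4 - x^3/6 + 2·x^2 + 4·x + 4 + O(x^5).
The coefficient of x^4 is -1/4.

Final answer: -1/4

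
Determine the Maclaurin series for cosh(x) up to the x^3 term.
x^2/2 + 1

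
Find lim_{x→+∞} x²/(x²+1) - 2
Evaluate the dominant behaviour as x → +∞; each term tends to a finite value or vanishes.
Limit = -1.

Final answer: -1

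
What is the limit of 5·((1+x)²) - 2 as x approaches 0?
Direct substitution at x = 0 gives 3.

Final answer: 3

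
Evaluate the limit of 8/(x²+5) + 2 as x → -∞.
Evaluate the dominant behaviour as x → -∞; each term tends to a finite value or vanishes.
Limit = 2.

Final answer: 2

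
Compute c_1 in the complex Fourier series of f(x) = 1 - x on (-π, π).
Compute the real Fourier coefficients first: a_1 = 0, b_1 = -2.
Then c_1 = (a_1 − i·b_1)/2 = i.

Final answer: i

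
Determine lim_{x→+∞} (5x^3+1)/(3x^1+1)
This is an ∞/∞ indeterminate form as x → +∞.
Divide numerator and denominator by x^3 and let the lower-order terms vanish; the numerator's degree 3 exceeds the denominator's degree 1, so the quotient diverges.
Limit = ∞.

Final answer: ∞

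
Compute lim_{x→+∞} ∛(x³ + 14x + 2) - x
This is an ∞ − ∞ indeterminate form.
Multiply by (A² + AB + B²)/(A² + AB + B²) where A = ∛(x³+14x + 2), B = x to use A³ − B³ = (A−B)(A²+AB+B²); the x³ terms cancel, leaving (14x + 2)/(A²+AB+B²) with denominator ~ 3x², so the limit is 0.
Limit = 0.

Final answer: 0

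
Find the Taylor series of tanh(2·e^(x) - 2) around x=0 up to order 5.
19·x^5/20 - 47·x^4/12 - 7·x^3/3 + x^2 + 2·x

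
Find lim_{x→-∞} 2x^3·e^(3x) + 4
The product is a 0·∞ indeterminate form at x → -∞.
Rewrite the product as 2x^3 / e^(-3x) (an ∞/∞ form) and apply L'Hôpital, or use the standard hierarchy e^(3|x|) ≫ |x^3| as x → -∞.
The indeterminate product → 0, so the limit = 4.

Final answer: 4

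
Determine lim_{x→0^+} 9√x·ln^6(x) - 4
The product is a 0·∞ indeterminate form at x → 0⁺.
Rewrite the product as 9·ln^6(x) / x^(-1/2) and apply L'Hôpital, or use the standard hierarchy x^(-1/2) ≫ |ln x|^6 as x → 0⁺.
The indeterminate product → 0, so the limit = -4.

Final answer: -4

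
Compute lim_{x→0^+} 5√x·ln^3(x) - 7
The product is a 0·∞ indeterminate form at x → 0⁺.
Rewrite the product as 5·ln^3(x) / x^(-1/2) and apply L'Hôpital, or use the standard hierarchy x^(-1/2) ≫ |ln x|^3 as x → 0⁺.
The indeterminate product → 0, so the limit = -7.

Final answer: -7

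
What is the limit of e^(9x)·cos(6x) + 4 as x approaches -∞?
Evaluate the dominant behaviour as x → -∞; each term tends to a finite value or vanishes.
Limit = 4.

Final answer: 4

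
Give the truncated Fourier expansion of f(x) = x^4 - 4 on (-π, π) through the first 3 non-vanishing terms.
(48 - 8·π^2)·cos(x) + (-3 + 2·π^2)·cos(2·x) - 4 + π^4/5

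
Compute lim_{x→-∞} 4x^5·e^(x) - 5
The product is a 0·∞ indeterminate form at x → -∞.
Rewrite the product as 4x^5 / e^(-x) (an ∞/∞ form) and apply L'Hôpital, or use the standard hierarchy e^(|x|) ≫ |x^5| as x → -∞.
The indeterminate product → 0, so the limit = -5.

Final answer: -5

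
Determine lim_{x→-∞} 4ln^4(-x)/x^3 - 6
The quotient is an ∞/∞ indeterminate form as x → -∞.
Compare growth rates of the dominant terms (exponentials ≫ polynomials ≫ logarithms), or apply L'Hôpital's rule; the quotient → 0.
Adding the constant: 0 - 6 = -6. Limit = -6.

Final answer: -6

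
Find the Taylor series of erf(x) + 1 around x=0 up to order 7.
-x^7/(21·√(π)) + x^5/(5·√(π)) - 2·x^3/(3·√(π)) + 2·x/√(π) + 1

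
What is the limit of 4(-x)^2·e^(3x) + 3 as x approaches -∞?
The product is a 0·∞ indeterminate form at x → -∞.
Rewrite the product as 4(-x)^2 / e^(-3x) (an ∞/∞ form) and apply L'Hôpital, or use the standard hierarchy e^(3|x|) ≫ |(-x)^2| as x → -∞.
The indeterminate product → 0, so the limit = 3.

Final answer: 3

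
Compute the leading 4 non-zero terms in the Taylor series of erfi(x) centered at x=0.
x^7/(21·√(π)) + x^5/(5·√(π)) + 2·x^3/(3·√(π)) + 2·x/√(π)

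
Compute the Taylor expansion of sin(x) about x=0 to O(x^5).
-x^3/6 + x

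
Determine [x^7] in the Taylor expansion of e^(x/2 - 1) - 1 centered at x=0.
Expand to order 7: e^(x/2 - 1) - 1 = x^7·e^(-1)/645120 + x^6·e^(-1)/46080 + x^5·e^(-1)/3840 + x^4·e^(-1)/384 + x^3·e^(-1)/48 + x^2·e^(-1)/8 + x·e^(-1)/2 - 1 + e^(-1) + O(x^8).
The coefficient of x^7 is e^(-1)/645120.

Final answer: e^(-1)/645120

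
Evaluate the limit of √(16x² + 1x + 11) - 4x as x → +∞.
As x → +∞: multiply by the conjugate to get (1x+11)/(√(16x²+1x+11)+4x); the denominator ~ 8x, so the limit is 1/8.
Limit = 1/8.

Final answer: 1/8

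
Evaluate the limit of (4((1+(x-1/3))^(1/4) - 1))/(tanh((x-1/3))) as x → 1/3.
Both numerator and denominator → 0 as x → 1/3; this is a 0/0 indeterminate form.
Expand each to leading order near x = 1/3: numerator ~ (x - 1/3), denominator ~ (x - 1/3).
The limit of the ratio is 1.

Final answer: 1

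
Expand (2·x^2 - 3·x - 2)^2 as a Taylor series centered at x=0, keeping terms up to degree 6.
4·x^4 - 12·x^3 + x^2 + 12·x + 4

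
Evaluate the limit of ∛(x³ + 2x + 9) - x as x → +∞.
This is an ∞ − ∞ indeterminate form.
Multiply by (A² + AB + B²)/(A² + AB + B²) where A = ∛(x³+2x + 9), B = x to use A³ − B³ = (A−B)(A²+AB+B²); the x³ terms cancel, leaving (2x + 9)/(A²+AB+B²) with denominator ~ 3x², so the limit is 0.
Limit = 0.

Final answer: 0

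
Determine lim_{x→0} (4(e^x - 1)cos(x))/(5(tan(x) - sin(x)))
Both numerator and denominator → 0 as x → 0; this is a 0/0 indeterminate form.
Expand each to leading order near x = 0: numerator ~ 4·x, denominator ~ 5·x^3/2.
The limit of the ratio is ∞.

Final answer: ∞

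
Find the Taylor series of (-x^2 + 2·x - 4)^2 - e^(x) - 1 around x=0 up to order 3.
-25·x^3/6 + 23·x^2/2 - 17·x + 14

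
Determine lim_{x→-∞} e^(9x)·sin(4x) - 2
Evaluate the dominant behaviour as x → -∞; each term tends to a finite value or vanishes.
Limit = -2.

Final answer: -2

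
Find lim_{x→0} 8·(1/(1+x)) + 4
Direct substitution at x = 0 gives 12.

Final answer: 12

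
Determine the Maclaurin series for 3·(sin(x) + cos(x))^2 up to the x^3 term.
-4·x^3 + 6·x + 3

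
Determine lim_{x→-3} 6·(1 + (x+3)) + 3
Direct substitution at x = -3 gives 9.

Final answer: 9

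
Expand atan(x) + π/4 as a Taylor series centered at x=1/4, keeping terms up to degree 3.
atan(1/4) + π/4 + 16·(x - 1/4)/17 - 64·(x - 1/4)^2/289 - 3328·(x - 1/4)^3/14739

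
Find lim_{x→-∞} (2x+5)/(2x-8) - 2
Evaluate the dominant behaviour as x → -∞; each term tends to a finite value or vanishes.
Limit = -1.

Final answer: -1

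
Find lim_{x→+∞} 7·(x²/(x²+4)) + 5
Evaluate the dominant behaviour as x → +∞; each term tends to a finite value or vanishes.
Limit = 12.

Final answer: 12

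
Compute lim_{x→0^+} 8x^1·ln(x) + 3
The product is a 0·∞ indeterminate form at x → 0⁺.
Rewrite the product as 8·ln(x) / x^(-1) and apply L'Hôpital, or use the standard hierarchy x^(-1) ≫ |ln x| as x → 0⁺.
The indeterminate product → 0, so the limit = 3.

Final answer: 3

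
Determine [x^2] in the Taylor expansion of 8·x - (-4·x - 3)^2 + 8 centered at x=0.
Expand to order 2: 8·x - (-4·x - 3)^2 + 8 = -16·x^2 - 16·x - 1 + O(x^3).
The coefficient of x^2 is -16.

Final answer: -16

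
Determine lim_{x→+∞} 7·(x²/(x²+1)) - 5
Evaluate the dominant behaviour as x → +∞; each term tends to a finite value or vanishes.
Limit = 2.

Final answer: 2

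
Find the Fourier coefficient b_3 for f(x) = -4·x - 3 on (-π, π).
b_3 = (1/π) ∫_{-π}^{π} f(x)·sin(3x) dx.
Evaluate the integral (use parity and integration by parts as needed): b_3 = -8/3.

Final answer: -8/3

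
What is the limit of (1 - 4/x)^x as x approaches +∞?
As x → +∞: this is the defining limit (1 - 4/x)^x → e^(-4).
Limit = e^(-4).

Final answer: e^(-4)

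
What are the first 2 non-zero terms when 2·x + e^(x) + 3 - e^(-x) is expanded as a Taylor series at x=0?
4·x + 3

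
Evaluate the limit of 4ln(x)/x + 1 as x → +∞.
The quotient is an ∞/∞ indeterminate form as x → +∞.
The polynomial denominator x dominates the logarithmic numerator (any positive power of x ≫ ln(x) as x → ∞), so the quotient → 0.
Adding the constant: 0 + 1 = 1. Limit = 1.

Final answer: 1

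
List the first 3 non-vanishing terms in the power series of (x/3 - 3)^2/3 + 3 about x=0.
x^2/27 - 2·x/3 + 6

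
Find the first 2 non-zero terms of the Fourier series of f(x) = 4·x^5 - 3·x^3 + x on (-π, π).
(-166·π^2 + 8·π^4 + 998)·sin(x) + (-4·π^4 - 71/2 + 23·π^2)·sin(2·x)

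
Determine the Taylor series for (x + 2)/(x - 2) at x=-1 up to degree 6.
-1/3 - 4·(x + 1)/9 - 4·(x + 1)^2/27 - 4·(x + 1)^3/81 - 4·(x + 1)^4/243 - 4·(x + 1)^5/729 - 4·(x + 1)^6/2187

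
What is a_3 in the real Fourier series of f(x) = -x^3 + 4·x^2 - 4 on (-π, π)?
a_3 = (1/π) ∫_{-π}^{π} f(x)·cos(3x) dx.
Evaluate the integral (use parity and integration by parts as needed): a_3 = -16/9.

Final answer: -16/9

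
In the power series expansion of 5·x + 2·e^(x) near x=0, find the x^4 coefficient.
Expand to order 4: 5·x + 2·e^(x) = x^4/12 + x^3/3 + x^2 + 7·x + 2 + O(x^5).
The coefficient of x^4 is 1/12.

Final answer: 1/12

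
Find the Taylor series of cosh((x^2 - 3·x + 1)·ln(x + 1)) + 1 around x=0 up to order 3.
-7·x^3/2 + x^2/2 + 2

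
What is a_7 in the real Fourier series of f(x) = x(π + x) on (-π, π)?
a_7 = (1/π) ∫_{-π}^{π} f(x)·cos(7x) dx.
Evaluate the integral (use parity and integration by parts as needed): a_7 = -4/49.

Final answer: -4/49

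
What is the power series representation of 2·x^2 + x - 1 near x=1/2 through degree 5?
3·(x - 1/2) + 2·(x - 1/2)^2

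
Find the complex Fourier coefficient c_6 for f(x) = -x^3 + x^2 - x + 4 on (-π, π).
Compute the real Fourier coefficients first: a_6 = 1/9, b_6 = 5/18 + π^2/3.
Then c_6 = (a_6 − i·b_6)/2 = 1/18 - i·π^2/6 - 5·i/36.

Final answer: 1/18 - i·π^2/6 - 5·i/36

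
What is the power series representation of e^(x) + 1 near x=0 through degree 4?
x^4/24 + x^3/6 + x^2/2 + x + 2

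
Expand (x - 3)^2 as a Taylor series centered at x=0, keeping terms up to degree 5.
x^2 - 6·x + 9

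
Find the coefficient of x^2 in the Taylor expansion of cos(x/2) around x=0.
Expand to order 2: cos(x/2) = 1 - x^2/8 + O(x^3).
The coefficient of x^2 is -1/8.

Final answer: -1/8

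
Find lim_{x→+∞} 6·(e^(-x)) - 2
Evaluate the dominant behaviour as x → +∞; each term tends to a finite value or vanishes.
Limit = -2.

Final answer: -2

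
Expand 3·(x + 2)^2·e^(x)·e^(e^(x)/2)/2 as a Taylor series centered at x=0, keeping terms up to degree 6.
12159·x^6·e^(1/2)/2560 + 5089·x^5·e^(1/2)/640 + 781·x^4·e^(1/2)/64 + 133·x^3·e^(1/2)/8 + 75·x^2·e^(1/2)/4 + 15·x·e^(1/2) + 6·e^(1/2)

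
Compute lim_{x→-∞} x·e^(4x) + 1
The product is a 0·∞ indeterminate form at x → -∞.
Rewrite the product as x / e^(-4x) (an ∞/∞ form) and apply L'Hôpital, or use the standard hierarchy e^(4|x|) ≫ |x| as x → -∞.
The indeterminate product → 0, so the limit = 1.

Final answer: 1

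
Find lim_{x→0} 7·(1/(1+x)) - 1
Direct substitution at x = 0 gives 6.

Final answer: 6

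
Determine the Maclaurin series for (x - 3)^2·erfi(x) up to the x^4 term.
-4·x^4/√(π) + 8·x^3/√(π) - 12·x^2/√(π) + 18·x/√(π)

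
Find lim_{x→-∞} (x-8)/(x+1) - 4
Evaluate the dominant behaviour as x → -∞; each term tends to a finite value or vanishes.
Limit = -3.

Final answer: -3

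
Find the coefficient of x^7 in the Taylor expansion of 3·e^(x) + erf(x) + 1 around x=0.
Expand to order 7: 3·e^(x) + erf(x) + 1 = x^7·(1/1680 - 1/(21·√(π))) + x^6/240 + x^5·(1/40 + 1/(5·√(π))) + x^4/8 + x^3·(1/2 - 2/(3·√(π))) + 3·x^2/2 + x·(2/√(π) + 3) + 4 + O(x^8).
The coefficient of x^7 is 1/1680 - 1/(21·√(π)).

Final answer: 1/1680 - 1/(21·√(π))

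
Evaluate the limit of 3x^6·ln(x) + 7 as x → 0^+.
The product is a 0·∞ indeterminate form at x → 0⁺.
Rewrite the product as 3·ln(x) / x^(-6) and apply L'Hôpital, or use the standard hierarchy x^(-6) ≫ |ln x| as x → 0⁺.
The indeterminate product → 0, so the limit = 7.

Final answer: 7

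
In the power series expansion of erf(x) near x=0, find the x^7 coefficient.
Expand to order 7: erf(x) = -x^7/(21·√(π)) + x^5/(5·√(π)) - 2·x^3/(3·√(π)) + 2·x/√(π) + O(x^8).
The coefficient of x^7 is -1/(21·√(π)).

Final answer: -1/(21·√(π))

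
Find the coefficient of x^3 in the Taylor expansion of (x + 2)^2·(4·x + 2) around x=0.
Expand to order 3: (x + 2)^2·(4·x + 2) = 4·x^3 + 18·x^2 + 24·x + 8 + O(x^4).
The coefficient of x^3 is 4.

Final answer: 4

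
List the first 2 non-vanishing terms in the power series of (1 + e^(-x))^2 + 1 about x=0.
5 - 4·x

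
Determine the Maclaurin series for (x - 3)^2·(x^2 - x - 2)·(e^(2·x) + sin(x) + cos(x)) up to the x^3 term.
17·x^3/2 + 8·x^2 - 48·x - 36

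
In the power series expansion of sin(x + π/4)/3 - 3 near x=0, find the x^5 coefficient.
Expand to order 5: sin(x + π/4)/3 - 3 = √(2)·x^5/720 + √(2)·x^4/144 - √(2)·x^3/36 - √(2)·x^2/12 + √(2)·x/6 - 3 + √(2)/6 + O(x^6).
The coefficient of x^5 is √(2)/720.

Final answer: √(2)/720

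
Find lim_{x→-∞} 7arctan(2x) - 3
Evaluate the dominant behaviour as x → -∞; each term tends to a finite value or vanishes.
Limit = -7·π/2 - 3.

Final answer: -7·π/2 - 3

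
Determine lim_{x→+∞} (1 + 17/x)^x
As x → +∞: this is the defining limit (1 + 17/x)^x → e^17.
Limit = e^(17).

Final answer: e^(17)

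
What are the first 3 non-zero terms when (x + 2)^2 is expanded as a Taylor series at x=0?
x^2 + 4·x + 4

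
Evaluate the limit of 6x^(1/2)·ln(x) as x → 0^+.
This is a 0·∞ indeterminate form at x → 0⁺.
Rewrite the product as 6·ln(x) / x^(-1/2) and apply L'Hôpital, or use the standard hierarchy x^(-1/2) ≫ |ln x| as x → 0⁺.
The indeterminate product → 0, so the limit = 0.

Final answer: 0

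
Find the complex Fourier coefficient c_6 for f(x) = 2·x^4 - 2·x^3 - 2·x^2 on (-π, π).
Compute the real Fourier coefficients first: a_6 = -8/27 + 4·π^2/9, b_6 = -1/9 + 2·π^2/3.
Then c_6 = (a_6 − i·b_6)/2 = -4/27 + 2·π^2/9 - i·π^2/3 + i/18.

Final answer: -4/27 + 2·π^2/9 - i·π^2/3 + i/18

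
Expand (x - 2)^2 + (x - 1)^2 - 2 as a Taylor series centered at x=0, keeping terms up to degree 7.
2·x^2 - 6·x + 3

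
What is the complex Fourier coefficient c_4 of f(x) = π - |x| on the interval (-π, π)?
Compute the real Fourier coefficients first: a_4 = 0, b_4 = 0.
Then c_4 = (a_4 − i·b_4)/2 = 0.

Final answer: 0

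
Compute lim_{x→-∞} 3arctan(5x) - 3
Evaluate the dominant behaviour as x → -∞; each term tends to a finite value or vanishes.
Limit = -3·π/2 - 3.

Final answer: -3·π/2 - 3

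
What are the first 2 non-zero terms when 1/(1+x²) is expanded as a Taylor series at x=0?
1 - x^2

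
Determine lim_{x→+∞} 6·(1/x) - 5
Evaluate the dominant behaviour as x → +∞; each term tends to a finite value or vanishes.
Limit = -5.

Final answer: -5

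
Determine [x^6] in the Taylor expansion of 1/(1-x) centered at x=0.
Expand to order 6: 1/(1-x) = x^6 + x^5 + x^4 + x^3 + x^2 + x + 1 + O(x^7).
The coefficient of x^6 is 1.

Final answer: 1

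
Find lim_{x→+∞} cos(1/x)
Evaluate the dominant behaviour as x → +∞; each term tends to a finite value or vanishes.
Limit = 1.

Final answer: 1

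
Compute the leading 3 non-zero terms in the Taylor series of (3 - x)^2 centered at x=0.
x^2 - 6·x + 9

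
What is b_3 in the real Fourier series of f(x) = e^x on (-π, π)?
b_3 = (1/π) ∫_{-π}^{π} f(x)·sin(3x) dx.
Evaluate the integral (use parity and integration by parts as needed): b_3 = (-3 + 3·e^(2·π))·e^(-π)/(10·π).

Final answer: (-3 + 3·e^(2·π))·e^(-π)/(10·π)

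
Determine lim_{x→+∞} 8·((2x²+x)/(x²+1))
Evaluate the dominant behaviour as x → +∞; each term tends to a finite value or vanishes.
Limit = 16.

Final answer: 16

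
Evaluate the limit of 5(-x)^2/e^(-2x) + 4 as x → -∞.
The quotient is an ∞/∞ indeterminate form as x → -∞.
Compare growth rates of the dominant terms (exponentials ≫ polynomials ≫ logarithms), or apply L'Hôpital's rule; the quotient → 0.
Adding the constant: 0 + 4 = 4. Limit = 4.

Final answer: 4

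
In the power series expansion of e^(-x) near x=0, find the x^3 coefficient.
Expand to order 3: e^(-x) = -x^3/6 + x^2/2 - x + 1 + O(x^4).
The coefficient of x^3 is -1/6.

Final answer: -1/6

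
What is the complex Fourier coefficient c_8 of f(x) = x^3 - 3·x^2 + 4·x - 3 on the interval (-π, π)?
Compute the real Fourier coefficients first: a_8 = -3/16, b_8 = -π^2/4 - 125/128.
Then c_8 = (a_8 − i·b_8)/2 = -3/32 + 125·i/256 + i·π^2/8.

Final answer: -3/32 + 125·i/256 + i·π^2/8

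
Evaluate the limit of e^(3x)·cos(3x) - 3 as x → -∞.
Evaluate the dominant behaviour as x → -∞; each term tends to a finite value or vanishes.
Limit = -3.

Final answer: -3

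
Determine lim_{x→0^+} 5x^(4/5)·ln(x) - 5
The product is a 0·∞ indeterminate form at x → 0⁺.
Rewrite the product as 5·ln(x) / x^(-4/5) and apply L'Hôpital, or use the standard hierarchy x^(-4/5) ≫ |ln x| as x → 0⁺.
The indeterminate product → 0, so the limit = -5.

Final answer: -5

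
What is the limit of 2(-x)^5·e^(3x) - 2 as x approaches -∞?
The product is a 0·∞ indeterminate form at x → -∞.
Rewrite the product as 2(-x)^5 / e^(-3x) (an ∞/∞ form) and apply L'Hôpital, or use the standard hierarchy e^(3|x|) ≫ |(-x)^5| as x → -∞.
The indeterminate product → 0, so the limit = -2.

Final answer: -2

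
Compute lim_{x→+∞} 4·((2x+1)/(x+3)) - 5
Evaluate the dominant behaviour as x → +∞; each term tends to a finite value or vanishes.
Limit = 3.

Final answer: 3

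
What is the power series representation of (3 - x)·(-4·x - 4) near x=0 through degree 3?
4·x^2 - 8·x - 12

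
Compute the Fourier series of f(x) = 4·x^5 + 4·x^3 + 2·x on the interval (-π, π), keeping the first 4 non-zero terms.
(-152·π^2 + 8·π^4 + 916)·sin(x) + (-4·π^4 - 26 + 16·π^2)·sin(2·x) + (-88·π^2/27 + 284/81 + 8·π^4/3)·sin(3·x) + (-2·π^4 - 19/16 + π^2/2)·sin(4·x)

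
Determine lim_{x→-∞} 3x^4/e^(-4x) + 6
The quotient is an ∞/∞ indeterminate form as x → -∞.
Compare growth rates of the dominant terms (exponentials ≫ polynomials ≫ logarithms), or apply L'Hôpital's rule; the quotient → 0.
Adding the constant: 0 + 6 = 6. Limit = 6.

Final answer: 6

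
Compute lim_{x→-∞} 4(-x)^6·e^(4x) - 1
The product is a 0·∞ indeterminate form at x → -∞.
Rewrite the product as 4(-x)^6 / e^(-4x) (an ∞/∞ form) and apply L'Hôpital, or use the standard hierarchy e^(4|x|) ≫ |(-x)^6| as x → -∞.
The indeterminate product → 0, so the limit = -1.

Final answer: -1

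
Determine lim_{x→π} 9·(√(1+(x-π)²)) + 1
Direct substitution at x = π gives 10.

Final answer: 10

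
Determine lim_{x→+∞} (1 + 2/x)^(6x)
As x → +∞: write (1 + 2/x)^(6x) = ((1 + 2/x)^x)^6 → (e^2)^6 = e^12.
Limit = e^(12).

Final answer: e^(12)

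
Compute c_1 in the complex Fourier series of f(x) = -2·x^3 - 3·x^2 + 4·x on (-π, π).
Compute the real Fourier coefficients first: a_1 = 12, b_1 = 32 - 4·π^2.
Then c_1 = (a_1 − i·b_1)/2 = 6 - 16·i + 2·i·π^2.

Final answer: 6 - 16·i + 2·i·π^2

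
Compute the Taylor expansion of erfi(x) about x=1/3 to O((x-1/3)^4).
erfi(1/3) + 2·e^(1/9)·(x - 1/3)/√(π) + 2·e^(1/9)·(x - 1/3)^2/(3·√(π)) + 22·e^(1/9)·(x - 1/3)^3/(27·√(π))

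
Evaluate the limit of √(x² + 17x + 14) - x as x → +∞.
This is an ∞ − ∞ indeterminate form.
Multiply and divide by the conjugate √(x²+17x + 14) + x; the x² terms cancel, leaving (17x + 14)/(√(x²+17x + 14)+x) → 17/2.
Limit = 17/2.

Final answer: 17/2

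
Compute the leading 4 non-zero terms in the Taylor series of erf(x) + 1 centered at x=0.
x^5/(5·√(π)) - 2·x^3/(3·√(π)) + 2·x/√(π) + 1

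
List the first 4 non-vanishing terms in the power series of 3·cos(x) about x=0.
-x^6/240 + x^4/8 - 3·x^2/2 + 3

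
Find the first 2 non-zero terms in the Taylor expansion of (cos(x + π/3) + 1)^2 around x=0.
-3·√(3)·x/2 + 9/4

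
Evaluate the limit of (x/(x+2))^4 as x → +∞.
As x → +∞: x/(x+2) = 1/(1 + 2/x) → 1, and the 4th power of a limit-1 base also → 1.
Limit = 1.

Final answer: 1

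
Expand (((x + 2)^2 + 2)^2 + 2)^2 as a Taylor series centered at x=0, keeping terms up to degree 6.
120·x^6 + 544·x^5 + 1628·x^4 + 3296·x^3 + 4432·x^2 + 3648·x + 1444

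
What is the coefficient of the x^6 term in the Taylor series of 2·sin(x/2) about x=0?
Expand to order 6: 2·sin(x/2) = x^5/1920 - x^3/24 + x + O(x^7).
The coefficient of x^6 is 0.

Final answer: 0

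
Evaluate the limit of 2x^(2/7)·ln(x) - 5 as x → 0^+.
The product is a 0·∞ indeterminate form at x → 0⁺.
Rewrite the product as 2·ln(x) / x^(-2/7) and apply L'Hôpital, or use the standard hierarchy x^(-2/7) ≫ |ln x| as x → 0⁺.
The indeterminate product → 0, so the limit = -5.

Final answer: -5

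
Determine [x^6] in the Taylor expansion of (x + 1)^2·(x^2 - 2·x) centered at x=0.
Expand to order 6: (x + 1)^2·(x^2 - 2·x) = x^4 - 3·x^2 - 2·x + O(x^7).
The coefficient of x^6 is 0.

Final answer: 0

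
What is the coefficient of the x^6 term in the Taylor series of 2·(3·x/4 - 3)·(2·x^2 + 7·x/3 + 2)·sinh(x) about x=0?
Expand to order 6: 2·(3·x/4 - 3)·(2·x^2 + 7·x/3 + 2)·sinh(x) = 49·x^6/120 - 91·x^5/60 + 7·x^4/6 - 21·x^3/2 - 11·x^2 - 12·x + O(x^7).
The coefficient of x^6 is 49/120.

Final answer: 49/120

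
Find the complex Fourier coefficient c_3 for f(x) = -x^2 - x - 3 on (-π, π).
Compute the real Fourier coefficients first: a_3 = 4/9, b_3 = -2/3.
Then c_3 = (a_3 − i·b_3)/2 = 2/9 + i/3.

Final answer: 2/9 + i/3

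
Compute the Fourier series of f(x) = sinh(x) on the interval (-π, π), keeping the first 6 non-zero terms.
sin(x)·sinh(π)/π - 4·sin(2·x)·sinh(π)/(5·π) + 3·sin(3·x)·sinh(π)/(5·π) - 8·sin(4·x)·sinh(π)/(17·π) + 5·sin(5·x)·sinh(π)/(13·π) - 12·sin(6·x)·sinh(π)/(37·π)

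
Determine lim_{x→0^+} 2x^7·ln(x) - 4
The product is a 0·∞ indeterminate form at x → 0⁺.
Rewrite the product as 2·ln(x) / x^(-7) and apply L'Hôpital, or use the standard hierarchy x^(-7) ≫ |ln x| as x → 0⁺.
The indeterminate product → 0, so the limit = -4.

Final answer: -4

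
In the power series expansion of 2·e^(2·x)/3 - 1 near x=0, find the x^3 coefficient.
Expand to order 3: 2·e^(2·x)/3 - 1 = 8·x^3/9 + 4·x^2/3 + 4·x/3 - 1/3 + O(x^4).
The coefficient of x^3 is 8/9.

Final answer: 8/9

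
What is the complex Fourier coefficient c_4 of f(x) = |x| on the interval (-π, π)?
Compute the real Fourier coefficients first: a_4 = 0, b_4 = 0.
Then c_4 = (a_4 − i·b_4)/2 = 0.

Final answer: 0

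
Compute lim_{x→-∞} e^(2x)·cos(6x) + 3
Evaluate the dominant behaviour as x → -∞; each term tends to a finite value or vanishes.
Limit = 3.

Final answer: 3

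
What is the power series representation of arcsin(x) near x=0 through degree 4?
x^3/6 + x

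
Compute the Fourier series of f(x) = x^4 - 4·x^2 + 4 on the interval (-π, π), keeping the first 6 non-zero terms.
(64 - 8·π^2)·cos(x) + (-7 + 2·π^2)·cos(2·x) + (64/27 - 8·π^2/9)·cos(3·x) + (-19/16 + π^2/2)·cos(4·x) + (448/625 - 8·π^2/25)·cos(5·x) - 4·π^2/3 + 4 + π^4/5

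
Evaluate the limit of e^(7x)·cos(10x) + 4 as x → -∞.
Evaluate the dominant behaviour as x → -∞; each term tends to a finite value or vanishes.
Limit = 4.

Final answer: 4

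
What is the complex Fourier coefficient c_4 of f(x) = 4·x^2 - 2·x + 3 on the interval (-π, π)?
Compute the real Fourier coefficients first: a_4 = 1, b_4 = 1.
Then c_4 = (a_4 − i·b_4)/2 = 1/2 - i/2.

Final answer: 1/2 - i/2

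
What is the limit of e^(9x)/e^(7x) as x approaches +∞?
This is an ∞/∞ indeterminate form as x → +∞.
Rewrite e^(9x)/e^(7x) = e^((9−7)x) = e^(2x); the exponent coefficient is 2 > 0 so e^(2x) → ∞.
Limit = ∞.

Final answer: ∞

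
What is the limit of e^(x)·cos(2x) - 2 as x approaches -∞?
Evaluate the dominant behaviour as x → -∞; each term tends to a finite value or vanishes.
Limit = -2.

Final answer: -2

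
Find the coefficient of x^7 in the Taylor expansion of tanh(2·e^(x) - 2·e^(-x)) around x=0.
-973663/1260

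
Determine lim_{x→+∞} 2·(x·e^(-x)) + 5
Evaluate the dominant behaviour as x → +∞; each term tends to a finite value or vanishes.
Limit = 5.

Final answer: 5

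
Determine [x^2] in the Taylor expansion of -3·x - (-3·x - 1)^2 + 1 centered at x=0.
Expand to order 2: -3·x - (-3·x - 1)^2 + 1 = -9·x^2 - 9·x + O(x^3).
The coefficient of x^2 is -9.

Final answer: -9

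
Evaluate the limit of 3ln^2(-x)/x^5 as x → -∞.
This is an ∞/∞ indeterminate form as x → -∞.
Compare growth rates of the dominant terms (exponentials ≫ polynomials ≫ logarithms), or apply L'Hôpital's rule; the quotient → 0.
Limit = 0.

Final answer: 0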